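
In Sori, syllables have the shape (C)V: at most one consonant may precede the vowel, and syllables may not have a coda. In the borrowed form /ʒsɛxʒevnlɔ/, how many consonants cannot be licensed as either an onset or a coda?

The consonants /ʒ/, /x/, /v/, /n/ cannot be parsed into a legal (C)V syllable (no codas are permitted; onsets are limited to one consonant).

4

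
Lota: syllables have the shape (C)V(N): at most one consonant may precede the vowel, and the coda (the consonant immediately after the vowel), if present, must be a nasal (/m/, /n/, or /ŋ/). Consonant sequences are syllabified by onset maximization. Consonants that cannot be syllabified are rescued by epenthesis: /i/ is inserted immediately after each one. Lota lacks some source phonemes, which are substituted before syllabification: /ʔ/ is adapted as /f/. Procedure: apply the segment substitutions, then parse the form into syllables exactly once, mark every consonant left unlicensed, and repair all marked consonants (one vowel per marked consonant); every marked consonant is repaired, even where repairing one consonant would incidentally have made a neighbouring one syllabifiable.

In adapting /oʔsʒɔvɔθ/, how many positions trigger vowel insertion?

After substitution the input is /ofsʒɔvɔθ/.
The unsyllabifiable consonants are /f/, /s/, /θ/; each receives one epenthetic vowel.

3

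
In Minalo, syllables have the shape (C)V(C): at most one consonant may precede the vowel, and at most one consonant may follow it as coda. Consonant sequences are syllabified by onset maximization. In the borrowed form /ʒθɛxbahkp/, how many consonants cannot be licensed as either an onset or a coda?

The consonants /ʒ/, /k/, /p/ cannot be parsed into a legal (C)V(C) syllable (at most one coda consonant is licensed; onsets are limited to one consonant).

3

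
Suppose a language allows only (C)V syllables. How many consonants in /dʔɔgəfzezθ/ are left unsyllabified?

The consonants /d/, /f/, /z/, /θ/ cannot be parsed into a legal (C)V syllable (no codas are permitted; onsets are limited to one consonant).

4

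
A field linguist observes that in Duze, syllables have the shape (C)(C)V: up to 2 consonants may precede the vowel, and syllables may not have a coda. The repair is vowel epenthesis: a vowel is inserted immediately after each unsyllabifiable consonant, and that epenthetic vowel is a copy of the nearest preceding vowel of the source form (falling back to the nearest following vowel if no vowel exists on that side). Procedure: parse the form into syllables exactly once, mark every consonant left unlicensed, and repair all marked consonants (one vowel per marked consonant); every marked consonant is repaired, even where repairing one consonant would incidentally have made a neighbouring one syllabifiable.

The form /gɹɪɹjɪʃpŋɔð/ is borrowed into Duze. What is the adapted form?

gɹɪɹjɪʃɪpŋɔðɔ

Syllabifying with onset maximization leaves /ʃ/, /ð/ stranded (no codas are permitted; onsets may contain at most 2 consonants).
Inserting the epenthetic vowel yields /ʃ/ → /ʃɪ/, /ð/ → /ðɔ/.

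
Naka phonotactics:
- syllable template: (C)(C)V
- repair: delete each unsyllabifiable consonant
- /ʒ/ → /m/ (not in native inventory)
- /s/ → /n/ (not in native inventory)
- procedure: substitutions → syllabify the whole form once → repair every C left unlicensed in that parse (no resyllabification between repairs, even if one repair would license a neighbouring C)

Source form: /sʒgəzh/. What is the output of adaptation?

Substitution: /s/ → /n/, /ʒ/ → /m/, giving /nmgəzh/.
Syllabifying with onset maximization leaves /n/, /z/, /h/ stranded (no codas are permitted; onsets may contain at most 2 consonants).
Each unlicensed consonant is deleted: /n/, /z/, /h/.

mgə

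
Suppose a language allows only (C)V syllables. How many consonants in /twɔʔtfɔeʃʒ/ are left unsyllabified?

5

Under (C)V, the unsyllabifiable consonants are /t/, /ʔ/, /t/, /ʃ/, /ʒ/ (no codas are permitted; onsets are limited to one consonant).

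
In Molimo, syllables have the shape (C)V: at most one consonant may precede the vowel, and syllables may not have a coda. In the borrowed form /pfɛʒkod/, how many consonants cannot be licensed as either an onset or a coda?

Syllabifying with onset maximization leaves /p/, /ʒ/, /d/ stranded (no codas are permitted; onsets are limited to one consonant).

3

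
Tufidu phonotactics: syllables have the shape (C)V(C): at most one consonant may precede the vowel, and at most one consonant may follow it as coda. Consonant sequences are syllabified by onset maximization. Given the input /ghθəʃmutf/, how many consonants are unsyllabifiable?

3

The consonants /g/, /h/, /f/ cannot be parsed into a legal (C)V(C) syllable (at most one coda consonant is licensed; onsets are limited to one consonant).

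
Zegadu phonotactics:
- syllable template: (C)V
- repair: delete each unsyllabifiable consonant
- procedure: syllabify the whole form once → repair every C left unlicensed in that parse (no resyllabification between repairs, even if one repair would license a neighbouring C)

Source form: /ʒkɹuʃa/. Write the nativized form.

The consonants /ʒ/, /k/ cannot be parsed into a legal (C)V syllable (no codas are permitted; onsets are limited to one consonant).
Deleting the stranded consonants removes /ʒ/, /k/.

ɹuʃa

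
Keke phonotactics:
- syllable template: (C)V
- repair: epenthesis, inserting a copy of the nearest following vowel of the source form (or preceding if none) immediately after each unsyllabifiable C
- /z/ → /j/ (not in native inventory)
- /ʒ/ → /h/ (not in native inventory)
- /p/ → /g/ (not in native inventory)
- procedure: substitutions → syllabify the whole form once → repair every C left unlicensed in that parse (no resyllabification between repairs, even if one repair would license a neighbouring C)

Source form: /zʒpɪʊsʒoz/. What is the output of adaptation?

jɪhɪgɪʊsohojo

Substitution: /z/ → /j/, /ʒ/ → /h/, /p/ → /g/, giving /jhgɪʊshoj/.
Under (C)V, the unsyllabifiable consonants are /j/, /h/, /s/, /j/ (no codas are permitted; onsets are limited to one consonant).
Inserting the epenthetic vowel yields /j/ → /jɪ/, /h/ → /hɪ/, /s/ → /so/, /j/ → /jo/.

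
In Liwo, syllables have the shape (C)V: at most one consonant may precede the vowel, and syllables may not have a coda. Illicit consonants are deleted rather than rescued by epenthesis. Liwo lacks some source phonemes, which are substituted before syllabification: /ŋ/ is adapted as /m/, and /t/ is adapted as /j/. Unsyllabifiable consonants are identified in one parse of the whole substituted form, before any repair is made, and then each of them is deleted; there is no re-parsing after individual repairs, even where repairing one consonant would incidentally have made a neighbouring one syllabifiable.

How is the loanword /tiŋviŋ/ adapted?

Substitution: /t/ → /j/, /ŋ/ → /m/, giving /jimvim/.
Syllabifying with onset maximization leaves /m/, /m/ stranded (no codas are permitted; onsets are limited to one consonant).
Each unlicensed consonant is deleted: /m/, /m/.

jivi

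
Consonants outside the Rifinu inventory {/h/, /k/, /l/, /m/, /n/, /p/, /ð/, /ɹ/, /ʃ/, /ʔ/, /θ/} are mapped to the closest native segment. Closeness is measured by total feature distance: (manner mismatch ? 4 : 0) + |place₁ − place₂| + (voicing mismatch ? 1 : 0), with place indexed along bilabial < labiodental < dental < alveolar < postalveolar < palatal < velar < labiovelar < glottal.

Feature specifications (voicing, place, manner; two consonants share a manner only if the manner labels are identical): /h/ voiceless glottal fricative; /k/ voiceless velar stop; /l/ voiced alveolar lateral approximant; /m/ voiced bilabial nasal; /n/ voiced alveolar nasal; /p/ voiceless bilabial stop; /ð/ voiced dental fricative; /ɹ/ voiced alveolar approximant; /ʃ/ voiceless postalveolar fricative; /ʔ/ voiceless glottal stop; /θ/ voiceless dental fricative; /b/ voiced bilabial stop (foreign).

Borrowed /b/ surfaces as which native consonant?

/p/ is closest: same manner (stop), place distance 0 (bilabial→bilabial), voicing differs (+1); total 1. Next closest is /m/ at distance 4.

p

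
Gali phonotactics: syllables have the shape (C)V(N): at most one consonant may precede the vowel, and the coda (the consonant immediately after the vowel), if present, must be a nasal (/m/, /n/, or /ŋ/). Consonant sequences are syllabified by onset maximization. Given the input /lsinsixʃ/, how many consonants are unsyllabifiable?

3

Under (C)V(N), the unsyllabifiable consonants are /l/, /x/, /ʃ/ (only a nasal (/m/, /n/, or /ŋ/) is licensed in coda position; onsets are limited to one consonant).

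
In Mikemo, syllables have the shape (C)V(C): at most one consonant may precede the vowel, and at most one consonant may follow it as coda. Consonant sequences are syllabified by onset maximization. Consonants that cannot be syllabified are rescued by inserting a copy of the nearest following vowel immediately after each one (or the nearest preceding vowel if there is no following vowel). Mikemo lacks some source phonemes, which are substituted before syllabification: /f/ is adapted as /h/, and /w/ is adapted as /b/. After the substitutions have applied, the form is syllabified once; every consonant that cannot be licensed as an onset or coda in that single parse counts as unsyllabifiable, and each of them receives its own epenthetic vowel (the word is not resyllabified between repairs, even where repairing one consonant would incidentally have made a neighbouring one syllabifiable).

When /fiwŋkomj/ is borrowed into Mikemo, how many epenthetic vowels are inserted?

After substitution the input is /hibŋkomj/.
The unsyllabifiable consonants are /ŋ/, /j/; each receives one epenthetic vowel.

2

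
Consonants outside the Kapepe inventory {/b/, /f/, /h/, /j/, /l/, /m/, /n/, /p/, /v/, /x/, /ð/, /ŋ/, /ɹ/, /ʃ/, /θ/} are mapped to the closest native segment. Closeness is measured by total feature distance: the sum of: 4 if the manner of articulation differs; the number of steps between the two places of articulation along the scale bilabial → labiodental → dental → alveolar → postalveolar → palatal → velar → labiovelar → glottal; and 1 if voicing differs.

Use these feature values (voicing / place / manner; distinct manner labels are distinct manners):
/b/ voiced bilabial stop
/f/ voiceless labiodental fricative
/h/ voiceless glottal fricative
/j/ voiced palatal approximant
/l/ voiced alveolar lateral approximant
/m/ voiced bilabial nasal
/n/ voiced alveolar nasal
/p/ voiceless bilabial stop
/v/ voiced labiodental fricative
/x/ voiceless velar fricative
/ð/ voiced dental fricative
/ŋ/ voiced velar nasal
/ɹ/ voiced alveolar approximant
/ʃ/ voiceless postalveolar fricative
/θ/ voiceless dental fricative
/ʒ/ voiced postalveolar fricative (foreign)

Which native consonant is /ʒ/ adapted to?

ʃ

/ʃ/ is closest: same manner (fricative), place distance 0 (postalveolar→postalveolar), voicing differs (+1); total 1. Next closest is /ð/ at distance 2.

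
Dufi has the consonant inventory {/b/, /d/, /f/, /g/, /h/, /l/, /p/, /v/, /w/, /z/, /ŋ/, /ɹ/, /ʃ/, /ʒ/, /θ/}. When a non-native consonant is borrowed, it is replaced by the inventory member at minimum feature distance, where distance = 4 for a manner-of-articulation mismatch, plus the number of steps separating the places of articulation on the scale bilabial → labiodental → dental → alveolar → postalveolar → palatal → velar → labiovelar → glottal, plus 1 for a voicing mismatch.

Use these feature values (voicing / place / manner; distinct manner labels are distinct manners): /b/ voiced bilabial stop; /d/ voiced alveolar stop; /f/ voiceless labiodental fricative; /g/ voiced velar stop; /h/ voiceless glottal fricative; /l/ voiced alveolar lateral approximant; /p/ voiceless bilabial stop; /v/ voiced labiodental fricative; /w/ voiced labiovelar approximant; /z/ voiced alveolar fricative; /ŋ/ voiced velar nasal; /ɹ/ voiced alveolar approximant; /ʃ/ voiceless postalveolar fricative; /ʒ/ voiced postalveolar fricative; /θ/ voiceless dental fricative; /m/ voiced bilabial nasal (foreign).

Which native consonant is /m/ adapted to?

/b/ is closest: manner differs (nasal→stop, +4), place distance 0 (bilabial→bilabial), same voicing; total 4. Next closest is /p/ at distance 5.

b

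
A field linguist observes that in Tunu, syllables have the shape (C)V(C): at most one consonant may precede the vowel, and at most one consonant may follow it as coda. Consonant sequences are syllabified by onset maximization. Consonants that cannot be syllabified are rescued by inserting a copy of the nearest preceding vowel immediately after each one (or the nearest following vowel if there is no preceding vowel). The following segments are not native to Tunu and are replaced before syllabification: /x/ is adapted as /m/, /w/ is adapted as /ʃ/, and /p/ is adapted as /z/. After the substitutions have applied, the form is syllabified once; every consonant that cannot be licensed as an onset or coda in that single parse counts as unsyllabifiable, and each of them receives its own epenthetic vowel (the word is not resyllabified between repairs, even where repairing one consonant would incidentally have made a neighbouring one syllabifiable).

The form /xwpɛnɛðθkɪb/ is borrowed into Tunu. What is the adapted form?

Substitution: /x/ → /m/, /w/ → /ʃ/, /p/ → /z/, giving /mʃzɛnɛðθkɪb/.
Syllabifying with onset maximization leaves /m/, /ʃ/, /θ/ stranded (at most one coda consonant is licensed; onsets are limited to one consonant).
Inserting the epenthetic vowel yields /m/ → /mɛ/, /ʃ/ → /ʃɛ/, /θ/ → /θɛ/.

mɛʃɛzɛnɛðθɛkɪb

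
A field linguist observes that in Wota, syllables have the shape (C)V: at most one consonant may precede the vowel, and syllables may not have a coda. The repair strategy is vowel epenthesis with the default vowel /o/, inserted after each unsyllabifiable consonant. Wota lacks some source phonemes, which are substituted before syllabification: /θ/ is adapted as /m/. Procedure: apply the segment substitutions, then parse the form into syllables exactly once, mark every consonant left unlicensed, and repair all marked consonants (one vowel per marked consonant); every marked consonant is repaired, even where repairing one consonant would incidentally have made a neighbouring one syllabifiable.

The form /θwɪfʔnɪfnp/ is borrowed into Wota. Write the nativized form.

mowɪfoʔonɪfonopo

Substitution: /θ/ → /m/, giving /mwɪfʔnɪfnp/.
The consonants /m/, /f/, /ʔ/, /f/, /n/, /p/ cannot be parsed into a legal (C)V syllable (no codas are permitted; onsets are limited to one consonant).
Inserting the epenthetic vowel yields /m/ → /mo/, /f/ → /fo/, /ʔ/ → /ʔo/, /f/ → /fo/, /n/ → /no/, /p/ → /po/.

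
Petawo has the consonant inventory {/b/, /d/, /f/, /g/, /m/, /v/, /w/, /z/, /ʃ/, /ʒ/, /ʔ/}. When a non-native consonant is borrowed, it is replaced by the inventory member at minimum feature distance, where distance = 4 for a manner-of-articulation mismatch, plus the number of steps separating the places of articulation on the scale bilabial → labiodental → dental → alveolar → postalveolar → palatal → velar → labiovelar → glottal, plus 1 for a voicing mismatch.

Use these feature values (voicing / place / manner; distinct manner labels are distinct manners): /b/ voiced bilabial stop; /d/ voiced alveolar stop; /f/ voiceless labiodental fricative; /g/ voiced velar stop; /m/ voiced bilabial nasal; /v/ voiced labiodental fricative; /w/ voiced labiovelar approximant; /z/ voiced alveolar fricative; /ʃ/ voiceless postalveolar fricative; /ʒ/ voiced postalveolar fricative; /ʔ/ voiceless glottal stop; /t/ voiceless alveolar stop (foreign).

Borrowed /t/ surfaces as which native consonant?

/d/ is closest: same manner (stop), place distance 0 (alveolar→alveolar), voicing differs (+1); total 1. Next closest is /b/ at distance 4.

d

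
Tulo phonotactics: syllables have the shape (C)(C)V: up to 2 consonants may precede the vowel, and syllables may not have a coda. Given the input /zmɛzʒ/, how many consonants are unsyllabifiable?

2

Under (C)(C)V, the unsyllabifiable consonants are /z/, /ʒ/ (no codas are permitted; onsets may contain at most 2 consonants).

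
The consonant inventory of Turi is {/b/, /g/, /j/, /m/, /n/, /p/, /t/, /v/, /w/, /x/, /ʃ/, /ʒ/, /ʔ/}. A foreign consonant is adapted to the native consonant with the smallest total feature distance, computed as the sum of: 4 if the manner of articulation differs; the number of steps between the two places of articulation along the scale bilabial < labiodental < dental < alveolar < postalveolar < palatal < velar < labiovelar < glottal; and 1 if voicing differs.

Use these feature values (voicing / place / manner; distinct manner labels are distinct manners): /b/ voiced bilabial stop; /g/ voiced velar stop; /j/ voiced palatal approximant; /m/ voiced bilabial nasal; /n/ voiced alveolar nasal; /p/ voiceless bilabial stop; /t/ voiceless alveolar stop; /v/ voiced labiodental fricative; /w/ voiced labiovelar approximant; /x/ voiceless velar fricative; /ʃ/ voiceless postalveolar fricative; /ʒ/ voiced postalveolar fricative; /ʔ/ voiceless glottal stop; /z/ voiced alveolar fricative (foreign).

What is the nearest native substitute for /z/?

ʒ

/ʒ/ is closest: same manner (fricative), place distance 1 (alveolar→postalveolar), same voicing; total 1. Next closest is /v/ at distance 2.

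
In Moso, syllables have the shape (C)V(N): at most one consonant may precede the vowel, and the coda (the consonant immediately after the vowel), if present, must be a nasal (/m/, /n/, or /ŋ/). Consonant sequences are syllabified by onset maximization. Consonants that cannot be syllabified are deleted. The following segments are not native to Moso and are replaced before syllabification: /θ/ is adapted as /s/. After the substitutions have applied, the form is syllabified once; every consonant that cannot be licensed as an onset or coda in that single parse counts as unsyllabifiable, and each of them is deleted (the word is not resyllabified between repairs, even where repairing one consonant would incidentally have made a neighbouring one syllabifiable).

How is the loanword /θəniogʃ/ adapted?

Substitution: /θ/ → /s/, giving /səniogʃ/.
Under (C)V(N), the unsyllabifiable consonants are /g/, /ʃ/ (only a nasal (/m/, /n/, or /ŋ/) is licensed in coda position; onsets are limited to one consonant).
Deleting the stranded consonants removes /g/, /ʃ/.

sənio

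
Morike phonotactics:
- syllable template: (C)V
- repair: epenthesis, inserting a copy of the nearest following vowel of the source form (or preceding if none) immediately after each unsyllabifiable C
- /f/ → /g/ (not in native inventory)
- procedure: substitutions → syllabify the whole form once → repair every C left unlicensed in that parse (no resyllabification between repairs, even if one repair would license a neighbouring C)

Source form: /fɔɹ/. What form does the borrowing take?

Substitution: /f/ → /g/, giving /gɔɹ/.
Syllabifying with onset maximization leaves /ɹ/ stranded (no codas are permitted; onsets are limited to one consonant).
Epenthesis after each stranded consonant: /ɹ/ → /ɹɔ/.

gɔɹɔ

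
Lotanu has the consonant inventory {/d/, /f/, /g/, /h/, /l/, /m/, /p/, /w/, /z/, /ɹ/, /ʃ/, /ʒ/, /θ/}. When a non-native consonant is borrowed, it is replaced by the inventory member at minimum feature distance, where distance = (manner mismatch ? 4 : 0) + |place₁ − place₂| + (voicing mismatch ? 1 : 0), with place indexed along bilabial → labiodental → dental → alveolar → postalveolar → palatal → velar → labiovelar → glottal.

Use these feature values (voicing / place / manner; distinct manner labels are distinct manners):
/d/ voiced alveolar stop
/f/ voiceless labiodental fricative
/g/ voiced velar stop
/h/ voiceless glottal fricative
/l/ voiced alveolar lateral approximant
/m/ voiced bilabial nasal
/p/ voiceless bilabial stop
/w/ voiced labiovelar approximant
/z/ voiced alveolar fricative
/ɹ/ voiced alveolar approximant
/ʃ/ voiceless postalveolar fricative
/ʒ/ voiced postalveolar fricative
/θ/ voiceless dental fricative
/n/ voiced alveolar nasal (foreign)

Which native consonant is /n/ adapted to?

/m/ is closest: same manner (nasal), place distance 3 (alveolar→bilabial), same voicing; total 3. Next closest is /d/ at distance 4.

m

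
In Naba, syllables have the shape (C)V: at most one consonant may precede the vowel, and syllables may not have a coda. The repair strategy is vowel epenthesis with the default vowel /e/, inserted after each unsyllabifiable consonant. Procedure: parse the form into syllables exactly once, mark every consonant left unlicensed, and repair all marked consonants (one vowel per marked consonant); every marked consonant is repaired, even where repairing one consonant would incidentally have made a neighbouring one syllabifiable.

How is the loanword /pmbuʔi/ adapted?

Under (C)V, the unsyllabifiable consonants are /p/, /m/ (no codas are permitted; onsets are limited to one consonant).
Inserting the epenthetic vowel yields /p/ → /pe/, /m/ → /me/.

pemebuʔi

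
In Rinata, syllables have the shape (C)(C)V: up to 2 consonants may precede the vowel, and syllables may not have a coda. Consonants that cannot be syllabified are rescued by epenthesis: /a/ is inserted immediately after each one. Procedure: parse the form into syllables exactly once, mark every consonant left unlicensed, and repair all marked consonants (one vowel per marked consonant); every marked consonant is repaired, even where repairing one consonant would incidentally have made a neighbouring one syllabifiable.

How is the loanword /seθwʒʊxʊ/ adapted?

seθawʒʊxʊ

The consonants /θ/ cannot be parsed into a legal (C)(C)V syllable (no codas are permitted; onsets may contain at most 2 consonants).
Inserting the epenthetic vowel yields /θ/ → /θa/.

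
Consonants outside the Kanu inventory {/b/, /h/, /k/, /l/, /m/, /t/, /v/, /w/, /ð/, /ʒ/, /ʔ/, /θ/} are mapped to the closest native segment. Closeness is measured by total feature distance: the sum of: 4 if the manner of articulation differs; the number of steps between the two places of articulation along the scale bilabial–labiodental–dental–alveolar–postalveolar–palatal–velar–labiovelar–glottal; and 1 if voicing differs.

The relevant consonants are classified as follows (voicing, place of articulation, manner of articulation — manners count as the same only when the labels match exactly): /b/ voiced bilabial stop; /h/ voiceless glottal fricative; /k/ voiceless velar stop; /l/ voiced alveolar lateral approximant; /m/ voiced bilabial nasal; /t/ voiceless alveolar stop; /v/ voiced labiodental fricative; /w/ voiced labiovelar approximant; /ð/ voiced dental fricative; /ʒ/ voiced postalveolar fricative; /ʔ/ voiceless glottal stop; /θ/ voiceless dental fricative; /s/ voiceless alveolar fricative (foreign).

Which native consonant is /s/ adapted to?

θ

/θ/ is closest: same manner (fricative), place distance 1 (alveolar→dental), same voicing; total 1. Next closest is /ð/ at distance 2.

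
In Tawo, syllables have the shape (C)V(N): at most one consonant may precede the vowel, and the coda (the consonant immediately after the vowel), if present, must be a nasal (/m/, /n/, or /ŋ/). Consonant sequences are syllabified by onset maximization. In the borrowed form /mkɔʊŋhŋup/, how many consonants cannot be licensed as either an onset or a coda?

The consonants /m/, /h/, /p/ cannot be parsed into a legal (C)V(N) syllable (only a nasal (/m/, /n/, or /ŋ/) is licensed in coda position; onsets are limited to one consonant).

3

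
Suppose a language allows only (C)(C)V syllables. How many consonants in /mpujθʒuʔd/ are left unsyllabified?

3

Under (C)(C)V, the unsyllabifiable consonants are /j/, /ʔ/, /d/ (no codas are permitted; onsets may contain at most 2 consonants).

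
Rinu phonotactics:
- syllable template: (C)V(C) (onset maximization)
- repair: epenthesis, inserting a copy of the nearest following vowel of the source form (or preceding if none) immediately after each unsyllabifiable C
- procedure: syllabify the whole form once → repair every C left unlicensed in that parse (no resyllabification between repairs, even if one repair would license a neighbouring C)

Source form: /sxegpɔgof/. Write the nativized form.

sexegpɔgof

The consonants /s/ cannot be parsed into a legal (C)V(C) syllable (at most one coda consonant is licensed; onsets are limited to one consonant).
Epenthesis after each stranded consonant: /s/ → /se/.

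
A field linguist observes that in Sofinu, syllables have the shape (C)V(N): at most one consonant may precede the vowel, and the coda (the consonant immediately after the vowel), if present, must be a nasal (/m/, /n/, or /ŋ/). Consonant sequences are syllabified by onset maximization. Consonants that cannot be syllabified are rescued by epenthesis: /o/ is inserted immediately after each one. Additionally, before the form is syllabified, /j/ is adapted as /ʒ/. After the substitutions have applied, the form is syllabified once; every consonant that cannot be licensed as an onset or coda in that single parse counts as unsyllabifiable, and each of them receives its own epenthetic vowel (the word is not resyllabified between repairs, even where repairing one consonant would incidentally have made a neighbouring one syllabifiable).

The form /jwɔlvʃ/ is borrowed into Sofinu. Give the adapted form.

Substitution: /j/ → /ʒ/, giving /ʒwɔlvʃ/.
The consonants /ʒ/, /l/, /v/, /ʃ/ cannot be parsed into a legal (C)V(N) syllable (only a nasal (/m/, /n/, or /ŋ/) is licensed in coda position; onsets are limited to one consonant).
Each unlicensed consonant becomes the onset of a new syllable: /ʒ/ → /ʒo/, /l/ → /lo/, /v/ → /vo/, /ʃ/ → /ʃo/.

ʒowɔlovoʃo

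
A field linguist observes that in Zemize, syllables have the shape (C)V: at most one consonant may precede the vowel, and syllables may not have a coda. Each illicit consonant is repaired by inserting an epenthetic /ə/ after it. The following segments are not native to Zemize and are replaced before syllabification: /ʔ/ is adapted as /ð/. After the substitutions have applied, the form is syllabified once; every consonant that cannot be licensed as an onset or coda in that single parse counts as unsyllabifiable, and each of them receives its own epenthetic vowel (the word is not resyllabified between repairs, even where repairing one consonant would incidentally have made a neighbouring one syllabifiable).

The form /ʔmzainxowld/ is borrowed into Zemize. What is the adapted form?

Substitution: /ʔ/ → /ð/, giving /ðmzainxowld/.
Under (C)V, the unsyllabifiable consonants are /ð/, /m/, /n/, /w/, /l/, /d/ (no codas are permitted; onsets are limited to one consonant).
Inserting the epenthetic vowel yields /ð/ → /ðə/, /m/ → /mə/, /n/ → /nə/, /w/ → /wə/, /l/ → /lə/, /d/ → /də/.

ðəməzainəxowələdə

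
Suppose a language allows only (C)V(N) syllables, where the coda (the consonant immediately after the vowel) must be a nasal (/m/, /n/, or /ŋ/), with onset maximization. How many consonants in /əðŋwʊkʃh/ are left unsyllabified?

The consonants /ð/, /ŋ/, /k/, /ʃ/, /h/ cannot be parsed into a legal (C)V(N) syllable (only a nasal (/m/, /n/, or /ŋ/) is licensed in coda position; onsets are limited to one consonant).

5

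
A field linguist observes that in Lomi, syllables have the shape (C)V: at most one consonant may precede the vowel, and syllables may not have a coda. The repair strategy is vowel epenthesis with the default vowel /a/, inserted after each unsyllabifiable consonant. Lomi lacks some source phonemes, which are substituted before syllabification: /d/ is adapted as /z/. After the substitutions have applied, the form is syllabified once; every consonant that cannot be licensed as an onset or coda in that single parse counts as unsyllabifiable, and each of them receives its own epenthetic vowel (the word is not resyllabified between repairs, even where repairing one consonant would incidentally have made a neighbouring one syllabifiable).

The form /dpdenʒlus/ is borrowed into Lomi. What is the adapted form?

zapazenaʒalusa

Substitution: /d/ → /z/, giving /zpzenʒlus/.
Under (C)V, the unsyllabifiable consonants are /z/, /p/, /n/, /ʒ/, /s/ (no codas are permitted; onsets are limited to one consonant).
Each unlicensed consonant becomes the onset of a new syllable: /z/ → /za/, /p/ → /pa/, /n/ → /na/, /ʒ/ → /ʒa/, /s/ → /sa/.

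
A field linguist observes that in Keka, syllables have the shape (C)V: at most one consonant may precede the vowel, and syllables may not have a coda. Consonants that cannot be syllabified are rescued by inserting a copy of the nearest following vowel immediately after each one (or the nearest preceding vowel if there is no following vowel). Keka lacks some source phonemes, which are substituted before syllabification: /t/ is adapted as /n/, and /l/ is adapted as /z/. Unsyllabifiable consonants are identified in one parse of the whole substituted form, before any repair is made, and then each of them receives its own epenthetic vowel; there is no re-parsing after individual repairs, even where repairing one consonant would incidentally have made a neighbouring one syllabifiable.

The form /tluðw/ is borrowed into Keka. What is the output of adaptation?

Substitution: /t/ → /n/, /l/ → /z/, giving /nzuðw/.
Under (C)V, the unsyllabifiable consonants are /n/, /ð/, /w/ (no codas are permitted; onsets are limited to one consonant).
Inserting the epenthetic vowel yields /n/ → /nu/, /ð/ → /ðu/, /w/ → /wu/.

nuzuðuwu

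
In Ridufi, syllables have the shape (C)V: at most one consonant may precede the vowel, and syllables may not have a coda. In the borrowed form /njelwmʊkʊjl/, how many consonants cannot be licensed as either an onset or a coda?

Under (C)V, the unsyllabifiable consonants are /n/, /l/, /w/, /j/, /l/ (no codas are permitted; onsets are limited to one consonant).

5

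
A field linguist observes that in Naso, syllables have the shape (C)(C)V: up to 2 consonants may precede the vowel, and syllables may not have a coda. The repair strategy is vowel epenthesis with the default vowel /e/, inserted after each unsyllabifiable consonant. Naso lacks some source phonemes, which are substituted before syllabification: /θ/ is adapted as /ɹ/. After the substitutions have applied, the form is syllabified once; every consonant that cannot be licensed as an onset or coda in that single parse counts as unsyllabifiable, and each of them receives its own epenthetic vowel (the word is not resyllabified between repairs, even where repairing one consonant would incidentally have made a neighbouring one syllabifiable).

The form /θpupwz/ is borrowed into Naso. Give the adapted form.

ɹpupeweze

Substitution: /θ/ → /ɹ/, giving /ɹpupwz/.
Syllabifying with onset maximization leaves /p/, /w/, /z/ stranded (no codas are permitted; onsets may contain at most 2 consonants).
Inserting the epenthetic vowel yields /p/ → /pe/, /w/ → /we/, /z/ → /ze/.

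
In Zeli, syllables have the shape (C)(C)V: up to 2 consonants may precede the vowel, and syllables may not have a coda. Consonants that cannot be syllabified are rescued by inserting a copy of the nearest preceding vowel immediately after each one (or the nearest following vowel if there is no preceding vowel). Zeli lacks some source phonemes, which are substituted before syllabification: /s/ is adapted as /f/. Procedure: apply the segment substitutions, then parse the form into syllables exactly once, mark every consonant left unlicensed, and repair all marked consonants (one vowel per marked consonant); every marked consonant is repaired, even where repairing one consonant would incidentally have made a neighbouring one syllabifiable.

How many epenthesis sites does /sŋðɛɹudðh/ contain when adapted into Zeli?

4

After substitution the input is /fŋðɛɹudðh/.
The unsyllabifiable consonants are /f/, /d/, /ð/, /h/; each receives one epenthetic vowel.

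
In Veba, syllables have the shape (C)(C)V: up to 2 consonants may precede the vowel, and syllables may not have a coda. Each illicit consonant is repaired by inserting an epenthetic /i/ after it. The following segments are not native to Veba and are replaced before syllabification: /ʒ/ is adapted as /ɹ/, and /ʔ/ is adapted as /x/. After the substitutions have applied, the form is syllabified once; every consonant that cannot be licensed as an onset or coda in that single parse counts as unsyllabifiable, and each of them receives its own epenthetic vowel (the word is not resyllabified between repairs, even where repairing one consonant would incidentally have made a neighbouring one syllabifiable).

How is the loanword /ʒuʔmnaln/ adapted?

ɹuximnalini

Substitution: /ʒ/ → /ɹ/, /ʔ/ → /x/, giving /ɹuxmnaln/.
Syllabifying with onset maximization leaves /x/, /l/, /n/ stranded (no codas are permitted; onsets may contain at most 2 consonants).
Epenthesis after each stranded consonant: /x/ → /xi/, /l/ → /li/, /n/ → /ni/.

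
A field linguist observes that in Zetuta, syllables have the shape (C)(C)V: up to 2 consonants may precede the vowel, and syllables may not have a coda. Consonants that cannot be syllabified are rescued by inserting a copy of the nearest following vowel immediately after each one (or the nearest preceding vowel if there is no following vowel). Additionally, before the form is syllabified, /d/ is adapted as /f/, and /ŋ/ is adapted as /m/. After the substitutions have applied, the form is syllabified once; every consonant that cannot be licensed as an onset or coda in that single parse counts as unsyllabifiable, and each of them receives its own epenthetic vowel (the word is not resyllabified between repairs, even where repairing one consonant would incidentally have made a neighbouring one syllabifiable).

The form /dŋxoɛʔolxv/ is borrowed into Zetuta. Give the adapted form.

fomxoɛʔoloxovo

Substitution: /d/ → /f/, /ŋ/ → /m/, giving /fmxoɛʔolxv/.
Under (C)(C)V, the unsyllabifiable consonants are /f/, /l/, /x/, /v/ (no codas are permitted; onsets may contain at most 2 consonants).
Inserting the epenthetic vowel yields /f/ → /fo/, /l/ → /lo/, /x/ → /xo/, /v/ → /vo/.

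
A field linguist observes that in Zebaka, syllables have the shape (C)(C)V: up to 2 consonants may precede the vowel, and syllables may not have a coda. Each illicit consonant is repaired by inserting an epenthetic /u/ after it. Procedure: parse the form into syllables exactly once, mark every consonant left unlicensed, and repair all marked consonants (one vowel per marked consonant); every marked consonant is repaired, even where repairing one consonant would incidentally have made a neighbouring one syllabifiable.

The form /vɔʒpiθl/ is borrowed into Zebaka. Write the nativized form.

vɔʒpiθulu

Under (C)(C)V, the unsyllabifiable consonants are /θ/, /l/ (no codas are permitted; onsets may contain at most 2 consonants).
Epenthesis after each stranded consonant: /θ/ → /θu/, /l/ → /lu/.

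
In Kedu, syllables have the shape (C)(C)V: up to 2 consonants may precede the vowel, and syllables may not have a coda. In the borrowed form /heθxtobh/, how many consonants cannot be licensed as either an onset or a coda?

3

Under (C)(C)V, the unsyllabifiable consonants are /θ/, /b/, /h/ (no codas are permitted; onsets may contain at most 2 consonants).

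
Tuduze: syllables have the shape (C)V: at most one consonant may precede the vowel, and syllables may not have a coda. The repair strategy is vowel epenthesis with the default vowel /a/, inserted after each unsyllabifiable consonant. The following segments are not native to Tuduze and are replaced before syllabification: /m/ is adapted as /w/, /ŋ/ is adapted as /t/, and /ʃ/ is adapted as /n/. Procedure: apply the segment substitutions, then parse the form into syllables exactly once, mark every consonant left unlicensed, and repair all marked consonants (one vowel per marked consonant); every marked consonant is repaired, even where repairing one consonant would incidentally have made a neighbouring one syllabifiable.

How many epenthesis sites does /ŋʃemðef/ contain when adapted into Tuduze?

After substitution the input is /tnewðef/.
The unsyllabifiable consonants are /t/, /w/, /f/; each receives one epenthetic vowel.

3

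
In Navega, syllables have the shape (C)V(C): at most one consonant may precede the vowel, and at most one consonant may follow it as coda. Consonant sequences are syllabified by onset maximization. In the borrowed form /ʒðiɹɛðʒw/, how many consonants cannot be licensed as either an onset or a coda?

3

Under (C)V(C), the unsyllabifiable consonants are /ʒ/, /ʒ/, /w/ (at most one coda consonant is licensed; onsets are limited to one consonant).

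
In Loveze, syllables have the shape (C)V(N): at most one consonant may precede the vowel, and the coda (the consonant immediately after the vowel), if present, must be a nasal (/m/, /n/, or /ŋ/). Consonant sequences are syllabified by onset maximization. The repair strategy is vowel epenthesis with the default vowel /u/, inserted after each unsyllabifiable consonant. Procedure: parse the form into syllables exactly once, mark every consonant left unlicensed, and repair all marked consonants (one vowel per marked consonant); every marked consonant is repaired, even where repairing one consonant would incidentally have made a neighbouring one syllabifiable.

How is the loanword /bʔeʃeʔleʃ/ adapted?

buʔeʃeʔuleʃu

Syllabifying with onset maximization leaves /b/, /ʔ/, /ʃ/ stranded (only a nasal (/m/, /n/, or /ŋ/) is licensed in coda position; onsets are limited to one consonant).
Epenthesis after each stranded consonant: /b/ → /bu/, /ʔ/ → /ʔu/, /ʃ/ → /ʃu/.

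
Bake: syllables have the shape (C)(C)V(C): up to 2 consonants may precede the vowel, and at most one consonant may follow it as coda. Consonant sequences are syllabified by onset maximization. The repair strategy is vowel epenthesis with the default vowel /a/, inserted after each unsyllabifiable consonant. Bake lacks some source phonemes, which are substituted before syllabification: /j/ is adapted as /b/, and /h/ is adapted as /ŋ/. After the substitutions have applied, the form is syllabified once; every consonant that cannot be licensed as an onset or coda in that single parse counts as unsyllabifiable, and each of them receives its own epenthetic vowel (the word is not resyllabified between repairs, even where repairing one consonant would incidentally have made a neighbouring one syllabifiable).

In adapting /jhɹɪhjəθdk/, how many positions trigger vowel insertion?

After substitution the input is /bŋɹɪŋbəθdk/.
The unsyllabifiable consonants are /b/, /d/, /k/; each receives one epenthetic vowel.

3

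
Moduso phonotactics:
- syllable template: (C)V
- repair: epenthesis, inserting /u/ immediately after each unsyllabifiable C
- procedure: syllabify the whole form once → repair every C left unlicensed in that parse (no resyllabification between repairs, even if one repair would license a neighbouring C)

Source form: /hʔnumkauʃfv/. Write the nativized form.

huʔunumukauʃufuvu

The consonants /h/, /ʔ/, /m/, /ʃ/, /f/, /v/ cannot be parsed into a legal (C)V syllable (no codas are permitted; onsets are limited to one consonant).
Inserting the epenthetic vowel yields /h/ → /hu/, /ʔ/ → /ʔu/, /m/ → /mu/, /ʃ/ → /ʃu/, /f/ → /fu/, /v/ → /vu/.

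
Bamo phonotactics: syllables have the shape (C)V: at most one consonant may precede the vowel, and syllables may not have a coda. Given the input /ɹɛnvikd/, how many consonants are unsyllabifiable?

The consonants /n/, /k/, /d/ cannot be parsed into a legal (C)V syllable (no codas are permitted; onsets are limited to one consonant).

3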